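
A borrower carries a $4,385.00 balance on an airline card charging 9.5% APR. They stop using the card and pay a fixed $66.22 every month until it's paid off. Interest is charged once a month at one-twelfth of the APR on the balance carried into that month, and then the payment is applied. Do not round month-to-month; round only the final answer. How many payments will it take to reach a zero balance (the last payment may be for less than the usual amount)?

Monthly rate r = 9.5%/12 = 0.791667% = 0.00791667.
Recurrence: B ← B·(1+r) − $66.22.
Month 1: interest $34.71; balance after payment $4,353.49.
Month 2: interest $34.47; balance after payment $4,321.74.
Closed form: n = −ln(1 − rB₀/P)/ln(1+r) = −ln(0.47577)/ln(1.00792) ≈ 94.201, so the balance reaches zero during payment 95.

95 months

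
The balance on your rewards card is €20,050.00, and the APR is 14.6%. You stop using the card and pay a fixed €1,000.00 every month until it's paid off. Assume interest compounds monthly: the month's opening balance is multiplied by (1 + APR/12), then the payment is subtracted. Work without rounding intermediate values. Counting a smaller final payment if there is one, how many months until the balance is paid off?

24 months

Monthly rate r = 14.6%/12 = 1.21667% = 0.0121667.
Recurrence: B ← B·(1+r) − €1,000.00.
Month 1: interest €243.94; balance after payment €19,293.94.
Month 2: interest €234.74; balance after payment €18,528.68.
Closed form: n = −ln(1 − rB₀/P)/ln(1+r) = −ln(0.75606)/ln(1.01217) ≈ 23.123, so the balance reaches zero during payment 24.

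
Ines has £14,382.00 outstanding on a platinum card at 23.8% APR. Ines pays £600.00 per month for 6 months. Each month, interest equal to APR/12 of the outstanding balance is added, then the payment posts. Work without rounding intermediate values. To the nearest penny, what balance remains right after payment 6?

Monthly rate r = 23.8%/12 = 1.98333% = 0.0198333.
Each month: B ← B·(1+r) − £600.00.
Month 1: interest £285.24; balance after payment £14,067.24.
Month 2: interest £279.00; balance after payment £13,746.24.
Month 3: interest £272.63; balance after payment £13,418.88.
Month 4: interest £266.14; balance after payment £13,085.02.
Month 5: interest £259.52; balance after payment £12,744.54.
Month 6: interest £252.77; balance after payment £12,397.30.

£12,397.30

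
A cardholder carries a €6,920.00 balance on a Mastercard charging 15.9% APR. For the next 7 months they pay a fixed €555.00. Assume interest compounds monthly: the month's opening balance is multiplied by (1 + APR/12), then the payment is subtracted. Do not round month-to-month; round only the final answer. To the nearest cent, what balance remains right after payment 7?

Monthly rate r = 15.9%/12 = 1.325% = 0.01325.
Each month: B ← B·(1+r) − €555.00.
Month 1: interest €91.69; balance after payment €6,456.69.
Month 2: interest €85.55; balance after payment €5,987.24.
Month 3: interest €79.33; balance after payment €5,511.57.
Month 4: interest €73.03; balance after payment €5,029.60.
Month 5: interest €66.64; balance after payment €4,541.24.
Month 6: interest €60.17; balance after payment €4,046.41.
Month 7: interest €53.61; balance after payment €3,545.03.

€3,545.03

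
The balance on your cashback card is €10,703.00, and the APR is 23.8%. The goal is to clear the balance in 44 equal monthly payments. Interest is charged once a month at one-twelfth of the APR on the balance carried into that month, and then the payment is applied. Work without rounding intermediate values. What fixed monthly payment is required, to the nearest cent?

Monthly rate r = 23.8%/12 = 1.98333% = 0.0198333.
Level-payment amortization: P = B₀·r / (1 − (1+r)^(−n)) = 10703.00·0.0198333 / (1 − 1.01983^(−44)).
Denominator 1 − (1+r)^(−44) = 0.578580065.
P = 212.276 / 0.578580065 ≈ 366.89.

€366.89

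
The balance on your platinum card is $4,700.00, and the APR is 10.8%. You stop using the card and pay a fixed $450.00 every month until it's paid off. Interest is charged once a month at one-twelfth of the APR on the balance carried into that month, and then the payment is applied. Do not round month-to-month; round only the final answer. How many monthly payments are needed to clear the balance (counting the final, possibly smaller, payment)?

Monthly rate r = 10.8%/12 = 0.9% = 0.009.
Recurrence: B ← B·(1+r) − $450.00.
Month 1: interest $42.30; balance after payment $4,292.30.
Month 2: interest $38.63; balance after payment $3,880.93.
Closed form: n = −ln(1 − rB₀/P)/ln(1+r) = −ln(0.906)/ln(1.009) ≈ 11.018, so the balance reaches zero during payment 12.

12 months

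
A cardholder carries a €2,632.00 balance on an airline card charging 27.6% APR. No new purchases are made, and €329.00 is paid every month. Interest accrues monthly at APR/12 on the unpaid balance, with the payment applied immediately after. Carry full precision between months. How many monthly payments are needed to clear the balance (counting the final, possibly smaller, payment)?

Monthly rate r = 27.6%/12 = 2.3% = 0.023.
Recurrence: B ← B·(1+r) − €329.00.
Month 1: interest €60.54; balance after payment €2,363.54.
Month 2: interest €54.36; balance after payment €2,088.90.
Closed form: n = −ln(1 − rB₀/P)/ln(1+r) = −ln(0.816)/ln(1.023) ≈ 8.942, so the balance reaches zero during payment 9.

9 months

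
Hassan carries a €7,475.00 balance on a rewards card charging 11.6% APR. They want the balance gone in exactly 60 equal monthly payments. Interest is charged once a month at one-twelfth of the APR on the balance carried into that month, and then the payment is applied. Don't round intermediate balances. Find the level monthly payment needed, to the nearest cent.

€164.77

Monthly rate r = 11.6%/12 = 0.966667% = 0.00966667.
Level-payment amortization: P = B₀·r / (1 − (1+r)^(−n)) = 7475.00·0.00966667 / (1 − 1.00967^(−60)).
Denominator 1 − (1+r)^(−60) = 0.43853992.
P = 72.2583 / 0.43853992 ≈ 164.77.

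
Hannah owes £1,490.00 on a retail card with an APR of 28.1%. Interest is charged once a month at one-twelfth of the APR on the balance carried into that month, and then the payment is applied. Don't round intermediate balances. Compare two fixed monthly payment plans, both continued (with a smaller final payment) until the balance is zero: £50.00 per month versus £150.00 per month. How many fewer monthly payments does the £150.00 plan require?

Monthly rate r = 28.1%/12 = 2.34167% = 0.0234167.
At £50.00/mo: n = ⌈−ln(1 − rB₀/P)/ln(1+r)⌉ = 52 payments (last £35.20); total interest = total paid − £1,490.00 = £1,095.20.
At £150.00/mo: 12 payments (last £66.14); total interest £226.14.
Payments saved = 52 − 12 = 40.

40 fewer payments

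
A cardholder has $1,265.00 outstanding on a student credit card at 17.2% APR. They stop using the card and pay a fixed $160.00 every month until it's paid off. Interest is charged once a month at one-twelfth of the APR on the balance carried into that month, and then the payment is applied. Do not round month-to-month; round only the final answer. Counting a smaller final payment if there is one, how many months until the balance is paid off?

9 months

Monthly rate r = 17.2%/12 = 1.43333% = 0.0143333.
Recurrence: B ← B·(1+r) − $160.00.
Month 1: interest $18.13; balance after payment $1,123.13.
Month 2: interest $16.10; balance after payment $979.23.
Closed form: n = −ln(1 − rB₀/P)/ln(1+r) = −ln(0.88668)/ln(1.01433) ≈ 8.451, so the balance reaches zero during payment 9.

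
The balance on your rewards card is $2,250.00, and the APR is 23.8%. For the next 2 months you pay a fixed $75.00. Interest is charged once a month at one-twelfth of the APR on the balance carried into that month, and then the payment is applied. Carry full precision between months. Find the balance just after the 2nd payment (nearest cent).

$2,188.65

Monthly rate r = 23.8%/12 = 1.98333% = 0.0198333.
Each month: B ← B·(1+r) − $75.00.
Month 1: interest $44.62; balance after payment $2,219.62.
Month 2: interest $44.02; balance after payment $2,188.65.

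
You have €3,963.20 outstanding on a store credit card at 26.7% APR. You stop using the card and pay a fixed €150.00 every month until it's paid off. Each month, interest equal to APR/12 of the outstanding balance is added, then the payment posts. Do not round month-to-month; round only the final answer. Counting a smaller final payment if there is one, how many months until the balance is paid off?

Monthly rate r = 26.7%/12 = 2.225% = 0.02225.
Recurrence: B ← B·(1+r) − €150.00.
Month 1: interest €88.18; balance after payment €3,901.38.
Month 2: interest €86.81; balance after payment €3,838.19.
Closed form: n = −ln(1 − rB₀/P)/ln(1+r) = −ln(0.41213)/ln(1.02225) ≈ 40.281, so the balance reaches zero during payment 41.

41 payments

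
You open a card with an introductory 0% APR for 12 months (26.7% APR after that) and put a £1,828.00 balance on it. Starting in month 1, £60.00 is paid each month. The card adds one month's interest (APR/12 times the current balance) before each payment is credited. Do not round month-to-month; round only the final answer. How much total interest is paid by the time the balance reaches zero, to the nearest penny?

Promo months 1–12 at r₀ = 0%/12 = 0; months 13+ at r₁ = 26.7%/12 = 0.02225.
After month 12 (no interest yet): B = £1,828.00 − 12·£60.00 = £1,108.00.
Then at r₁ with £60.00/mo: n₂ = −ln(1 − r₁·B/P)/ln(1+r₁) ≈ 24.04 → 25 more payments.
Total paid = 36·£60.00 + £2.71 = £2,162.71; interest = £2,162.71 − £1,828.00 = £334.71.

£334.71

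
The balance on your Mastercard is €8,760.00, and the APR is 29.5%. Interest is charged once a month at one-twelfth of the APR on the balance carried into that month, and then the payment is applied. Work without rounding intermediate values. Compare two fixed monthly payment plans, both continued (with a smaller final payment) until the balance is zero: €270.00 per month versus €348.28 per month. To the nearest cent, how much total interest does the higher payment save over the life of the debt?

€3,946.74

Monthly rate r = 29.5%/12 = 2.45833% = 0.0245833.
At €270.00/mo: n = ⌈−ln(1 − rB₀/P)/ln(1+r)⌉ = 66 payments (last €210.48); total interest = total paid − €8,760.00 = €9,000.48.
At €348.28/mo: 40 payments (last €230.82); total interest €5,053.74.
Interest saved = €9,000.48 − €5,053.74 = €3,946.74.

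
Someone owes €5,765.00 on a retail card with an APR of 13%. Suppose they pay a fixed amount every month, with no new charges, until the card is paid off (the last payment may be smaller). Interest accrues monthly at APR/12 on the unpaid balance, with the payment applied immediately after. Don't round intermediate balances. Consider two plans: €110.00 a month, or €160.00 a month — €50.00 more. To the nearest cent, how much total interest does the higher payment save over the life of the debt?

€1,214.88

Monthly rate r = 13%/12 = 1.08333% = 0.0108333.
At €110.00/mo: n = ⌈−ln(1 − rB₀/P)/ln(1+r)⌉ = 78 payments (last €93.03); total interest = total paid − €5,765.00 = €2,798.03.
At €160.00/mo: 46 payments (last €148.15); total interest €1,583.15.
Interest saved = €2,798.03 − €1,583.15 = €1,214.88.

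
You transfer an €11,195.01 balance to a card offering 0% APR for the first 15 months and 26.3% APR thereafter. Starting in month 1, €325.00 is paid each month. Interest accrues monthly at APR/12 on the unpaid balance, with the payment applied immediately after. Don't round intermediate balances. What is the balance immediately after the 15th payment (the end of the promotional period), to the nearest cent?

Promo months 1–15 at r₀ = 0%/12 = 0; months 16+ at r₁ = 26.3%/12 = 0.0219167.
After month 15 (no interest yet): B = €11,195.01 − 15·€325.00 = €6,320.01.

€6,320.01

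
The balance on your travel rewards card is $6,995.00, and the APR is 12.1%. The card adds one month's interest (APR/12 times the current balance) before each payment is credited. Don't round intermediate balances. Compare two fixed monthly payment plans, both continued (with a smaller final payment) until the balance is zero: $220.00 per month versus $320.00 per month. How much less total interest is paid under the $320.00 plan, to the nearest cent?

$534.60

Monthly rate r = 12.1%/12 = 1.00833% = 0.0100833.
At $220.00/mo: n = ⌈−ln(1 − rB₀/P)/ln(1+r)⌉ = 39 payments (last $116.57); total interest = total paid − $6,995.00 = $1,481.57.
At $320.00/mo: 25 payments (last $261.97); total interest $946.97.
Interest saved = $1,481.57 − $946.97 = $534.60.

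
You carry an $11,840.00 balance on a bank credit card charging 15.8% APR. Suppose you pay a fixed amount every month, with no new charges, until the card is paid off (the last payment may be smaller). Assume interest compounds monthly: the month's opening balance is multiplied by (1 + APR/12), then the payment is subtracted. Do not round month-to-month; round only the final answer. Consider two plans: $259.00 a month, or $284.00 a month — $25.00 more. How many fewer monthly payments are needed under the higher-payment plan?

10 fewer payments

Monthly rate r = 15.8%/12 = 1.31667% = 0.0131667.
At $259.00/mo: n = ⌈−ln(1 − rB₀/P)/ln(1+r)⌉ = 71 payments (last $107.57); total interest = total paid − $11,840.00 = $6,397.57.
At $284.00/mo: 61 payments (last $244.83); total interest $5,444.83.
Payments saved = 71 − 61 = 10.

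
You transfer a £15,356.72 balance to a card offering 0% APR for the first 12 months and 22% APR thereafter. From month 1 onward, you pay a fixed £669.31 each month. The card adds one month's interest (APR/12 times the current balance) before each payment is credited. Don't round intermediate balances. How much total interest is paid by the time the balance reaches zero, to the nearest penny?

Promo months 1–12 at r₀ = 0%/12 = 0; months 13+ at r₁ = 22%/12 = 0.0183333.
After month 12 (no interest yet): B = £15,356.72 − 12·£669.31 = £7,325.00.
Then at r₁ with £669.31/mo: n₂ = −ln(1 − r₁·B/P)/ln(1+r₁) ≈ 12.33 → 13 more payments.
Total paid = 24·£669.31 + £220.13 = £16,283.57; interest = £16,283.57 − £15,356.72 = £926.85.

£926.85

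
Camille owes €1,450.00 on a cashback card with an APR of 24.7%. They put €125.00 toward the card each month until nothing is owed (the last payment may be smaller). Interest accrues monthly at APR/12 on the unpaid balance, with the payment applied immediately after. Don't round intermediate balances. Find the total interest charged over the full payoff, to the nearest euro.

€224

Monthly rate r = 24.7%/12 = 2.05833% = 0.0205833.
Payoff takes n = ⌈−ln(1 − rB₀/P)/ln(1+r)⌉ = ⌈13.390⌉ = 14 payments; the last is €49.07.
Total paid = 13·€125.00 + €49.07 = €1,674.07.
Total interest = total paid − principal = €1,674.07 − €1,450.00 = €224.07.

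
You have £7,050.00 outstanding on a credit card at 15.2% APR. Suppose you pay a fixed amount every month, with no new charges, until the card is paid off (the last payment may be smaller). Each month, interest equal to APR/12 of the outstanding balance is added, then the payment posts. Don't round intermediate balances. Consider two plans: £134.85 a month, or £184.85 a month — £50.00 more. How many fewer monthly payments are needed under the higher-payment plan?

34 fewer payments

Monthly rate r = 15.2%/12 = 1.26667% = 0.0126667.
At £134.85/mo: n = ⌈−ln(1 − rB₀/P)/ln(1+r)⌉ = 87 payments (last £30.79); total interest = total paid − £7,050.00 = £4,577.89.
At £184.85/mo: 53 payments (last £79.07); total interest £2,641.27.
Payments saved = 87 − 53 = 34.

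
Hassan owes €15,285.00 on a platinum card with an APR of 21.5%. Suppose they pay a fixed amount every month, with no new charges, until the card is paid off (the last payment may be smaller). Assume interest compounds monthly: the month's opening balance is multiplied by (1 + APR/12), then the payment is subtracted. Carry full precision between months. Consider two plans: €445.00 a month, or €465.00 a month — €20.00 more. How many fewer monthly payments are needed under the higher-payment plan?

Monthly rate r = 21.5%/12 = 1.79167% = 0.0179167.
At €445.00/mo: n = ⌈−ln(1 − rB₀/P)/ln(1+r)⌉ = 54 payments (last €361.29); total interest = total paid − €15,285.00 = €8,661.29.
At €465.00/mo: 51 payments (last €29.28); total interest €7,994.28.
Payments saved = 54 − 51 = 3.

3 fewer payments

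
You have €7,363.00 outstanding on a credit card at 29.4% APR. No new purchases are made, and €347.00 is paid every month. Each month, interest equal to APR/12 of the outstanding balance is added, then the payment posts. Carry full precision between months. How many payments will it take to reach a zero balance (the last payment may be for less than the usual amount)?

31 months

Monthly rate r = 29.4%/12 = 2.45% = 0.0245.
Recurrence: B ← B·(1+r) − €347.00.
Month 1: interest €180.39; balance after payment €7,196.39.
Month 2: interest €176.31; balance after payment €7,025.71.
Closed form: n = −ln(1 − rB₀/P)/ln(1+r) = −ln(0.48013)/ln(1.0245) ≈ 30.312, so the balance reaches zero during payment 31.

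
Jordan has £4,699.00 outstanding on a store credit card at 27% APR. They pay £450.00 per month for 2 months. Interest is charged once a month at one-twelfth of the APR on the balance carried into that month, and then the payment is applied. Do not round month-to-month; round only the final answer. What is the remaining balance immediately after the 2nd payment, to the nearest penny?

£4,002.71

Monthly rate r = 27%/12 = 2.25% = 0.0225.
Each month: B ← B·(1+r) − £450.00.
Month 1: interest £105.73; balance after payment £4,354.73.
Month 2: interest £97.98; balance after payment £4,002.71.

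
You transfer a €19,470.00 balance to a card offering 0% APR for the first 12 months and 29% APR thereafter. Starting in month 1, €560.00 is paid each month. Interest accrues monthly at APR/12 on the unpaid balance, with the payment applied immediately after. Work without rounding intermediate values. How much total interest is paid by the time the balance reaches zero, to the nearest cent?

€5,989.34

Promo months 1–12 at r₀ = 0%/12 = 0; months 13+ at r₁ = 29%/12 = 0.0241667.
After month 12 (no interest yet): B = €19,470.00 − 12·€560.00 = €12,750.00.
Then at r₁ with €560.00/mo: n₂ = −ln(1 − r₁·B/P)/ln(1+r₁) ≈ 33.46 → 34 more payments.
Total paid = 45·€560.00 + €259.34 = €25,459.34; interest = €25,459.34 − €19,470.00 = €5,989.34.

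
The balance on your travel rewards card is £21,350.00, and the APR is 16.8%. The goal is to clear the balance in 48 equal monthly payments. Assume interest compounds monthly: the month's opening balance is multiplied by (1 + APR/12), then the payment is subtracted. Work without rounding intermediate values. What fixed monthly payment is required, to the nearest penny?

Monthly rate r = 16.8%/12 = 1.4% = 0.014.
Level-payment amortization: P = B₀·r / (1 − (1+r)^(−n)) = 21350.00·0.014 / (1 − 1.014^(−48)).
Denominator 1 − (1+r)^(−48) = 0.486928182.
P = 298.9 / 0.486928182 ≈ 613.85.

£613.85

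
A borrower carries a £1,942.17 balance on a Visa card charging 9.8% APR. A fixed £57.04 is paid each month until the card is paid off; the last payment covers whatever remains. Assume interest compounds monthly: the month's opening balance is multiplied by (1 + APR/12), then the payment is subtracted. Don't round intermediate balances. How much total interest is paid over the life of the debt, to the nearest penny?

Monthly rate r = 9.8%/12 = 0.816667% = 0.00816667.
Payoff takes n = ⌈−ln(1 − rB₀/P)/ln(1+r)⌉ = ⌈40.060⌉ = 41 payments; the last is £3.42.
Total paid = 40·£57.04 + £3.42 = £2,285.02.
Total interest = total paid − principal = £2,285.02 − £1,942.17 = £342.85.

£342.85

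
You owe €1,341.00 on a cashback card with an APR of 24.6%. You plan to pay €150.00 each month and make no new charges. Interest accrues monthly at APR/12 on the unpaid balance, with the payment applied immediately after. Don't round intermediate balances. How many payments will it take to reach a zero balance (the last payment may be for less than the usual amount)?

10 months

Monthly rate r = 24.6%/12 = 2.05% = 0.0205.
Recurrence: B ← B·(1+r) − €150.00.
Month 1: interest €27.49; balance after payment €1,218.49.
Month 2: interest €24.98; balance after payment €1,093.47.
Closed form: n = −ln(1 − rB₀/P)/ln(1+r) = −ln(0.81673)/ln(1.0205) ≈ 9.976, so the balance reaches zero during payment 10.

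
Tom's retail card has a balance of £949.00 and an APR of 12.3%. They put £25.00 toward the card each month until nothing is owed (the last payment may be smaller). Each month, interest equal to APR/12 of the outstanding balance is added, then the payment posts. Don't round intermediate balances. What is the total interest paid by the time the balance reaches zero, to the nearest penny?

Monthly rate r = 12.3%/12 = 1.025% = 0.01025.
Payoff takes n = ⌈−ln(1 − rB₀/P)/ln(1+r)⌉ = ⌈48.325⌉ = 49 payments; the last is £8.14.
Total paid = 48·£25.00 + £8.14 = £1,208.14.
Total interest = total paid − principal = £1,208.14 − £949.00 = £259.14.

£259.14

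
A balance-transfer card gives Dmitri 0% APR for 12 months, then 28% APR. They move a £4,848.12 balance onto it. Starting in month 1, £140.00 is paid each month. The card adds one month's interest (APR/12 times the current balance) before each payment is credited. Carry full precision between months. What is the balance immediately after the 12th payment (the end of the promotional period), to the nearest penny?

Promo months 1–12 at r₀ = 0%/12 = 0; months 13+ at r₁ = 28%/12 = 0.0233333.
After month 12 (no interest yet): B = £4,848.12 − 12·£140.00 = £3,168.12.

£3,168.12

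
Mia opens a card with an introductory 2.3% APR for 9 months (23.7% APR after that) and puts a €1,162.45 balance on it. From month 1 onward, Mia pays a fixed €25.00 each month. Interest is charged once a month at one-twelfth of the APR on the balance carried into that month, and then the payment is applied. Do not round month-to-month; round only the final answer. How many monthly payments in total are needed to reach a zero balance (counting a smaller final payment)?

81 months

Promo months 1–9 at r₀ = 2.3%/12 = 0.00191667; months 10+ at r₁ = 23.7%/12 = 0.01975.
After month 9: iterate B ← B·(1+r₀) − €25.00 for 9 months → €955.92.
Then at r₁ with €25.00/mo: n₂ = −ln(1 − r₁·B/P)/ln(1+r₁) ≈ 71.95 → 72 more payments.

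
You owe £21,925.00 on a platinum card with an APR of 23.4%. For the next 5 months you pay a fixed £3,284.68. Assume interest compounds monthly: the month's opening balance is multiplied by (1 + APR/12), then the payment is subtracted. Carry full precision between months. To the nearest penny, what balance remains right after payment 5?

£7,071.17

Monthly rate r = 23.4%/12 = 1.95% = 0.0195.
Each month: B ← B·(1+r) − £3,284.68.
Month 1: interest £427.54; balance after payment £19,067.86.
Month 2: interest £371.82; balance after payment £16,155.00.
Month 3: interest £315.02; balance after payment £13,185.34.
Month 4: interest £257.11; balance after payment £10,157.78.
Month 5: interest £198.08; balance after payment £7,071.17.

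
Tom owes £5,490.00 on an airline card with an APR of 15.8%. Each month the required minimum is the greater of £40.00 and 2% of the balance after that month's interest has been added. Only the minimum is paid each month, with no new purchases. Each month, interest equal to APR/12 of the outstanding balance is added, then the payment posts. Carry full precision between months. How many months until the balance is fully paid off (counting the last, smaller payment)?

Monthly rate r = 15.8%/12 = 1.31667% = 0.0131667.
While 2% of the post-interest balance exceeds £40.00, each month B ← (B·(1+r))·(1 − 0.02), i.e. B shrinks by the factor (1+r)·0.98 = 0.9929.
This holds for months 1–144. Entering month 145 the balance is £1,968.68; 2% of the post-interest balance is now below £40.00, so the flat £40.00 minimum applies from here.
From month 145 a fixed £40.00 at rate r clears £1,968.68 in 80 more payments. Total: 144 + 80 = 224 months.

224 months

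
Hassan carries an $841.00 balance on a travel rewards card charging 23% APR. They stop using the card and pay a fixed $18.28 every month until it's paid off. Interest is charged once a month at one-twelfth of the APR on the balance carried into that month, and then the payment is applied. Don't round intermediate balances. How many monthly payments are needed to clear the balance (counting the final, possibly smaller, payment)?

Monthly rate r = 23%/12 = 1.91667% = 0.0191667.
Recurrence: B ← B·(1+r) − $18.28.
Month 1: interest $16.12; balance after payment $838.84.
Month 2: interest $16.08; balance after payment $836.64.
Closed form: n = −ln(1 − rB₀/P)/ln(1+r) = −ln(0.11821)/ln(1.01917) ≈ 112.472, so the balance reaches zero during payment 113.

113 payments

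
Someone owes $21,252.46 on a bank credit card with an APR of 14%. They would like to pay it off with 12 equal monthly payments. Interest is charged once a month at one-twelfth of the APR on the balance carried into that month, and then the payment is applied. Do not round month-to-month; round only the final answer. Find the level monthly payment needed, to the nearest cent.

$1,908.20

Monthly rate r = 14%/12 = 1.16667% = 0.0116667.
Level-payment amortization: P = B₀·r / (1 − (1+r)^(−n)) = 21252.46·0.0116667 / (1 − 1.01167^(−12)).
Denominator 1 − (1+r)^(−12) = 0.129936977.
P = 247.945 / 0.129936977 ≈ 1908.20.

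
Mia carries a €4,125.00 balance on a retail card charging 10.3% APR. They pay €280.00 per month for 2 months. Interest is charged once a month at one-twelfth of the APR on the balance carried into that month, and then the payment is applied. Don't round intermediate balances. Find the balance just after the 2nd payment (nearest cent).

€3,633.71

Monthly rate r = 10.3%/12 = 0.858333% = 0.00858333.
Each month: B ← B·(1+r) − €280.00.
Month 1: interest €35.41; balance after payment €3,880.41.
Month 2: interest €33.31; balance after payment €3,633.71.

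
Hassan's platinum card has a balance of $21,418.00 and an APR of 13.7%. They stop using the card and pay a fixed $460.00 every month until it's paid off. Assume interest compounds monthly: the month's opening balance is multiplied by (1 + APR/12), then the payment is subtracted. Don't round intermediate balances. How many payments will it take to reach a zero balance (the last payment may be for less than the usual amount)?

67 months

Monthly rate r = 13.7%/12 = 1.14167% = 0.0114167.
Recurrence: B ← B·(1+r) − $460.00.
Month 1: interest $244.52; balance after payment $21,202.52.
Month 2: interest $242.06; balance after payment $20,984.58.
Closed form: n = −ln(1 − rB₀/P)/ln(1+r) = −ln(0.46843)/ln(1.01142) ≈ 66.805, so the balance reaches zero during payment 67.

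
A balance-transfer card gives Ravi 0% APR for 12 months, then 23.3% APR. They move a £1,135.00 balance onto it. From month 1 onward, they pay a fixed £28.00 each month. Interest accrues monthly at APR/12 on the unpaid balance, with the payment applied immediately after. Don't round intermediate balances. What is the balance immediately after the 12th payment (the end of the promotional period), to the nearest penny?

£799.00

Promo months 1–12 at r₀ = 0%/12 = 0; months 13+ at r₁ = 23.3%/12 = 0.0194167.
After month 12 (no interest yet): B = £1,135.00 − 12·£28.00 = £799.00.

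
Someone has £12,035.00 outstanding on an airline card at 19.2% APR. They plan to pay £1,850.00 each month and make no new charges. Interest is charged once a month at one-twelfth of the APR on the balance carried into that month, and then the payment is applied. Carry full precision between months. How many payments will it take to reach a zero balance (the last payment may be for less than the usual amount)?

Monthly rate r = 19.2%/12 = 1.6% = 0.016.
Recurrence: B ← B·(1+r) − £1,850.00.
Month 1: interest £192.56; balance after payment £10,377.56.
Month 2: interest £166.04; balance after payment £8,693.60.
Closed form: n = −ln(1 − rB₀/P)/ln(1+r) = −ln(0.89591)/ln(1.016) ≈ 6.924, so the balance reaches zero during payment 7.

7 payments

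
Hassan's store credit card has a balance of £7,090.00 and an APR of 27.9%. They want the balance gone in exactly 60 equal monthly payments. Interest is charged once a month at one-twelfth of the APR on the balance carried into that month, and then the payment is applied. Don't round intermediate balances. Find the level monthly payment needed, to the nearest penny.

£220.33

Monthly rate r = 27.9%/12 = 2.325% = 0.02325.
Level-payment amortization: P = B₀·r / (1 − (1+r)^(−n)) = 7090.00·0.02325 / (1 − 1.02325^(−60)).
Denominator 1 − (1+r)^(−60) = 0.748177344.
P = 164.843 / 0.748177344 ≈ 220.33.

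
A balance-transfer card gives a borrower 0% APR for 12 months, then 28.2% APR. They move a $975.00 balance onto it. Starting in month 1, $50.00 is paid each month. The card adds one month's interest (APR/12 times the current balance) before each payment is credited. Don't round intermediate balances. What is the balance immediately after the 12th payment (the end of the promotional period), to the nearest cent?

$375.00

Promo months 1–12 at r₀ = 0%/12 = 0; months 13+ at r₁ = 28.2%/12 = 0.0235.
After month 12 (no interest yet): B = $975.00 − 12·$50.00 = $375.00.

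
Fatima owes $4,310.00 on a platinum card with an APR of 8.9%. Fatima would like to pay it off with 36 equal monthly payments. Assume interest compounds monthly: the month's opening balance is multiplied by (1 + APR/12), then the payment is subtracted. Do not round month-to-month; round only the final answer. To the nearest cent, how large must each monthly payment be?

Monthly rate r = 8.9%/12 = 0.741667% = 0.00741667.
Level-payment amortization: P = B₀·r / (1 − (1+r)^(−n)) = 4310.00·0.00741667 / (1 − 1.00742^(−36)).
Denominator 1 − (1+r)^(−36) = 0.233572172.
P = 31.9658 / 0.233572172 ≈ 136.86.

$136.86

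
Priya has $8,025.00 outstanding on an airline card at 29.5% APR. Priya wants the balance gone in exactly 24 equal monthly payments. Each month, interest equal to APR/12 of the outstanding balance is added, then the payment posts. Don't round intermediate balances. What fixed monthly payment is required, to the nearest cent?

Monthly rate r = 29.5%/12 = 2.45833% = 0.0245833.
Level-payment amortization: P = B₀·r / (1 − (1+r)^(−n)) = 8025.00·0.0245833 / (1 − 1.02458^(−24)).
Denominator 1 − (1+r)^(−24) = 0.441703235.
P = 197.281 / 0.441703235 ≈ 446.64.

$446.64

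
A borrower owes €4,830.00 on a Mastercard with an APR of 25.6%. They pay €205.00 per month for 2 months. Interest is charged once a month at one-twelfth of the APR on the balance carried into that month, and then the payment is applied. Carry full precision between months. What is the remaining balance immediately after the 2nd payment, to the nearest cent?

Monthly rate r = 25.6%/12 = 2.13333% = 0.0213333.
Each month: B ← B·(1+r) − €205.00.
Month 1: interest €103.04; balance after payment €4,728.04.
Month 2: interest €100.86; balance after payment €4,623.90.

€4,623.90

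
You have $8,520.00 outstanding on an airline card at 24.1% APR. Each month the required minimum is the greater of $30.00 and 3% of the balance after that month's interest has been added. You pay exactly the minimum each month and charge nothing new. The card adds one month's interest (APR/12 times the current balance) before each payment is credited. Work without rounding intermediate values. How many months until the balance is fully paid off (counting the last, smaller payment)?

Monthly rate r = 24.1%/12 = 2.00833% = 0.0200833.
While 3% of the post-interest balance exceeds $30.00, each month B ← (B·(1+r))·(1 − 0.03), i.e. B shrinks by the factor (1+r)·0.97 = 0.98948.
This holds for months 1–205. Entering month 206 the balance is $974.89; 3% of the post-interest balance is now below $30.00, so the flat $30.00 minimum applies from here.
From month 206 a fixed $30.00 at rate r clears $974.89 in 54 more payments. Total: 205 + 54 = 259 months.

259 months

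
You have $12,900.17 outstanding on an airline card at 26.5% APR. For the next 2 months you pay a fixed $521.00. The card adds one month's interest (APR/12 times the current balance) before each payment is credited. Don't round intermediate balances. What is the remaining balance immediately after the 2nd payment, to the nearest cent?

Monthly rate r = 26.5%/12 = 2.20833% = 0.0220833.
Each month: B ← B·(1+r) − $521.00.
Month 1: interest $284.88; balance after payment $12,664.05.
Month 2: interest $279.66; balance after payment $12,422.71.

$12,422.71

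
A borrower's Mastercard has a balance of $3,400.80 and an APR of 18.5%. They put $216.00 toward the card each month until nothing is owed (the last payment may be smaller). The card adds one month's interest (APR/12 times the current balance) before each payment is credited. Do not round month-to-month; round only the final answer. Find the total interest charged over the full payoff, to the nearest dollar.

$525

Monthly rate r = 18.5%/12 = 1.54167% = 0.0154167.
Payoff takes n = ⌈−ln(1 − rB₀/P)/ln(1+r)⌉ = ⌈18.173⌉ = 19 payments; the last is $37.63.
Total paid = 18·$216.00 + $37.63 = $3,925.63.
Total interest = total paid − principal = $3,925.63 − $3,400.80 = $524.83.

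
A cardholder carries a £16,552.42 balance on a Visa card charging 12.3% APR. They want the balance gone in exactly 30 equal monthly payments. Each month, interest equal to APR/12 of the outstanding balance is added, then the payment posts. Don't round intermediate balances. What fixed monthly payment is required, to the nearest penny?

Monthly rate r = 12.3%/12 = 1.025% = 0.01025.
Level-payment amortization: P = B₀·r / (1 − (1+r)^(−n)) = 16552.42·0.01025 / (1 − 1.01025^(−30)).
Denominator 1 − (1+r)^(−30) = 0.263565329.
P = 169.662 / 0.263565329 ≈ 643.72.

£643.72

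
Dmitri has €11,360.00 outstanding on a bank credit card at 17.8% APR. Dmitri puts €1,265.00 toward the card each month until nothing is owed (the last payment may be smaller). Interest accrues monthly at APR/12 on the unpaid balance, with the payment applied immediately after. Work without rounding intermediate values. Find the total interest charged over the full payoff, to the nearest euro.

Monthly rate r = 17.8%/12 = 1.48333% = 0.0148333.
Payoff takes n = ⌈−ln(1 − rB₀/P)/ln(1+r)⌉ = ⌈9.709⌉ = 10 payments; the last is €898.44.
Total paid = 9·€1,265.00 + €898.44 = €12,283.44.
Total interest = total paid − principal = €12,283.44 − €11,360.00 = €923.44.

€923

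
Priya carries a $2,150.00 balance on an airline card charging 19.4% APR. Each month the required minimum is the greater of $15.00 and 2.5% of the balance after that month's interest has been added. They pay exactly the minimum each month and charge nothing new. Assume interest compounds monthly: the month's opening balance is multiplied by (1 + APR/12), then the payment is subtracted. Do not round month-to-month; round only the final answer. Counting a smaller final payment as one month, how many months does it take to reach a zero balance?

Monthly rate r = 19.4%/12 = 1.61667% = 0.0161667.
While 2.5% of the post-interest balance exceeds $15.00, each month B ← (B·(1+r))·(1 − 0.025), i.e. B shrinks by the factor (1+r)·0.975 = 0.99076.
This holds for months 1–140. Entering month 141 the balance is $586.38; 2.5% of the post-interest balance is now below $15.00, so the flat $15.00 minimum applies from here.
From month 141 a fixed $15.00 at rate r clears $586.38 in 63 more payments. Total: 140 + 63 = 203 months.

203 months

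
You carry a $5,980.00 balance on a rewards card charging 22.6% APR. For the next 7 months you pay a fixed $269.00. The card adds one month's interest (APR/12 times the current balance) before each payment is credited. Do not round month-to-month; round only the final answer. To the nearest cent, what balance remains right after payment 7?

Monthly rate r = 22.6%/12 = 1.88333% = 0.0188333.
Each month: B ← B·(1+r) − $269.00.
Month 1: interest $112.62; balance after payment $5,823.62.
Month 2: interest $109.68; balance after payment $5,664.30.
Month 3: interest $106.68; balance after payment $5,501.98.
Month 4: interest $103.62; balance after payment $5,336.60.
Month 5: interest $100.51; balance after payment $5,168.11.
Month 6: interest $97.33; balance after payment $4,996.44.
Month 7: interest $94.10; balance after payment $4,821.54.

$4,821.54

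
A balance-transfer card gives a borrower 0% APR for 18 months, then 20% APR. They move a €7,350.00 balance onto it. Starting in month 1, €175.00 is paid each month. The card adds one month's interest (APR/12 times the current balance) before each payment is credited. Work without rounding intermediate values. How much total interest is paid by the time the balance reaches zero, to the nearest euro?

Promo months 1–18 at r₀ = 0%/12 = 0; months 19+ at r₁ = 20%/12 = 0.0166667.
After month 18 (no interest yet): B = €7,350.00 − 18·€175.00 = €4,200.00.
Then at r₁ with €175.00/mo: n₂ = −ln(1 − r₁·B/P)/ln(1+r₁) ≈ 30.90 → 31 more payments.
Total paid = 48·€175.00 + €158.37 = €8,558.37; interest = €8,558.37 − €7,350.00 = €1,208.37.

€1,208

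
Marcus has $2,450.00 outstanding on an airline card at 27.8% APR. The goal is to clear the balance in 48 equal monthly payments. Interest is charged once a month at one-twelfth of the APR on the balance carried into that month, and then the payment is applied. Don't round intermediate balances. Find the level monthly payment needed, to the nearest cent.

Monthly rate r = 27.8%/12 = 2.31667% = 0.0231667.
Level-payment amortization: P = B₀·r / (1 − (1+r)^(−n)) = 2450.00·0.0231667 / (1 − 1.02317^(−48)).
Denominator 1 − (1+r)^(−48) = 0.66690078.
P = 56.7583 / 0.66690078 ≈ 85.11.

$85.11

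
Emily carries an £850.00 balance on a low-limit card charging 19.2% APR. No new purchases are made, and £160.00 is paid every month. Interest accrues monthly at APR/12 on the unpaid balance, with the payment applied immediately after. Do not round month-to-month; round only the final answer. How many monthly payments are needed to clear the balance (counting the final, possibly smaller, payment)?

6 months

Monthly rate r = 19.2%/12 = 1.6% = 0.016.
Recurrence: B ← B·(1+r) − £160.00.
Month 1: interest £13.60; balance after payment £703.60.
Month 2: interest £11.26; balance after payment £554.86.
Month 3: interest £8.88; balance after payment £403.74.
Month 4: interest £6.46; balance after payment £250.20.
Month 5: interest £4.00; balance after payment £94.20.
Month 6: interest £1.51; balance after payment £0.00.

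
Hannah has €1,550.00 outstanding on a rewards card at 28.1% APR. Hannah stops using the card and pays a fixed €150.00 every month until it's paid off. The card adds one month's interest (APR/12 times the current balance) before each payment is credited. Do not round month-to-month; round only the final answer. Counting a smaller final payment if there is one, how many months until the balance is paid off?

12 months

Monthly rate r = 28.1%/12 = 2.34167% = 0.0234167.
Recurrence: B ← B·(1+r) − €150.00.
Month 1: interest €36.30; balance after payment €1,436.30.
Month 2: interest €33.63; balance after payment €1,319.93.
Closed form: n = −ln(1 − rB₀/P)/ln(1+r) = −ln(0.75803)/ln(1.02342) ≈ 11.969, so the balance reaches zero during payment 12.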